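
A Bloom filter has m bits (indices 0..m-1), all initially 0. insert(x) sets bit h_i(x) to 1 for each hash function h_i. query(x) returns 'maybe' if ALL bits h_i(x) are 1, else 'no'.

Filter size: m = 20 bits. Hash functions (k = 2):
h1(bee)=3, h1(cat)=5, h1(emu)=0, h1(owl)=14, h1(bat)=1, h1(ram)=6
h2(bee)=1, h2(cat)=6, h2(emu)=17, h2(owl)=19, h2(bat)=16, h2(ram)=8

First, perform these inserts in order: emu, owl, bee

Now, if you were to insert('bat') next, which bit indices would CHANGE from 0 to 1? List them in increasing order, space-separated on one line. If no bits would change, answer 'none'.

Answer: 16

Derivation:
Start: bits=00000000000000000000
After insert 'emu': sets bits 0 17 -> bits=10000000000000000100
After insert 'owl': sets bits 14 19 -> bits=10000000000000100101
After insert 'bee': sets bits 1 3 -> bits=11010000000000100101
insert 'bat' would touch bits 1 16; currently bit1=1, bit16=0
Bits that are 0 among those (would change 0->1): 16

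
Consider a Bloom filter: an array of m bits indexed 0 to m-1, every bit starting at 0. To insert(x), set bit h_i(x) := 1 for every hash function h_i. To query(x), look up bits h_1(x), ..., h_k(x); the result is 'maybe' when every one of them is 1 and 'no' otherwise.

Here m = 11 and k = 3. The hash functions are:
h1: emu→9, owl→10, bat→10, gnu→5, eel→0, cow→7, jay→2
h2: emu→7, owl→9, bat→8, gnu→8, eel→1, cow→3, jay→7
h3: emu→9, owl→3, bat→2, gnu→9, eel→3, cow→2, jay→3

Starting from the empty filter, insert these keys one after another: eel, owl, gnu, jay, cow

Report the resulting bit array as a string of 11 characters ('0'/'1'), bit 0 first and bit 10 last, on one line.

Start: bits=00000000000
After insert 'eel': sets bits 0 1 3 -> bits=11010000000
After insert 'owl': sets bits 3 9 10 -> bits=11010000011
After insert 'gnu': sets bits 5 8 9 -> bits=11010100111
After insert 'jay': sets bits 2 3 7 -> bits=11110101111
After insert 'cow': sets bits 2 3 7 -> bits=11110101111

Answer: 11110101111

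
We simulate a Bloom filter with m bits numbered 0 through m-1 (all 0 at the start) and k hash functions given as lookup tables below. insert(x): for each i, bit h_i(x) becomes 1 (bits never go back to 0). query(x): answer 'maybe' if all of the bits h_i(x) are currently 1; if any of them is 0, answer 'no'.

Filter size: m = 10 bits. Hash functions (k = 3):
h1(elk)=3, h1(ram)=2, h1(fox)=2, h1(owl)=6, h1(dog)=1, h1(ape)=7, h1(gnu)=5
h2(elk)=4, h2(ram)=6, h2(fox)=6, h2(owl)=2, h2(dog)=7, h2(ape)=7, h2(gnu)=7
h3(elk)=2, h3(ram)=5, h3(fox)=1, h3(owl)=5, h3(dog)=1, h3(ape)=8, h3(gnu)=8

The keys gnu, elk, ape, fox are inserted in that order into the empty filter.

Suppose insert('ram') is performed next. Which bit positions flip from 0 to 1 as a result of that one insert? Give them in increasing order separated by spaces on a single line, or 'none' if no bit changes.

Answer: none

Derivation:
Start: bits=0000000000
After insert 'gnu': sets bits 5 7 8 -> bits=0000010110
After insert 'elk': sets bits 2 3 4 -> bits=0011110110
After insert 'ape': sets bits 7 8 -> bits=0011110110
After insert 'fox': sets bits 1 2 6 -> bits=0111111110
insert 'ram' would touch bits 2 5 6; currently bit2=1, bit5=1, bit6=1
Bits that are 0 among those (would change 0->1): none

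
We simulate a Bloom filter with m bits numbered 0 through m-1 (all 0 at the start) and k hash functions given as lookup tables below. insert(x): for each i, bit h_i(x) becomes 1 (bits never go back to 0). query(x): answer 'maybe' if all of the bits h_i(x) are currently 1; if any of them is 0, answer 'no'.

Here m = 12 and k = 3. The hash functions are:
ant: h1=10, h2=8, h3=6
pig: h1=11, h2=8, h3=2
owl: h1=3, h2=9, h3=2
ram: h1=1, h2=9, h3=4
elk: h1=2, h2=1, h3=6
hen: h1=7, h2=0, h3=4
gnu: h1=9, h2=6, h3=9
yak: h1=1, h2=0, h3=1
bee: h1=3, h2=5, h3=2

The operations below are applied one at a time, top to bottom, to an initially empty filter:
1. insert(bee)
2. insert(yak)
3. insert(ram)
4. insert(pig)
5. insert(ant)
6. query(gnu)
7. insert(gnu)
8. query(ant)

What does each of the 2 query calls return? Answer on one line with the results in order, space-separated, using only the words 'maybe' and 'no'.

Answer: maybe maybe

Derivation:
Start: bits=000000000000
Op 1: insert bee -> sets bits 2 3 5 -> bits=001101000000
Op 2: insert yak -> sets bits 0 1 -> bits=111101000000
Op 3: insert ram -> sets bits 1 4 9 -> bits=111111000100
Op 4: insert pig -> sets bits 2 8 11 -> bits=111111001101
Op 5: insert ant -> sets bits 6 8 10 -> bits=111111101111
Op 6: query gnu -> checks bit6=1, bit9=1 (all 1) -> maybe
Op 7: insert gnu -> sets bits 6 9 -> bits=111111101111
Op 8: query ant -> checks bit6=1, bit8=1, bit10=1 (all 1) -> maybe
Query results in order: maybe maybe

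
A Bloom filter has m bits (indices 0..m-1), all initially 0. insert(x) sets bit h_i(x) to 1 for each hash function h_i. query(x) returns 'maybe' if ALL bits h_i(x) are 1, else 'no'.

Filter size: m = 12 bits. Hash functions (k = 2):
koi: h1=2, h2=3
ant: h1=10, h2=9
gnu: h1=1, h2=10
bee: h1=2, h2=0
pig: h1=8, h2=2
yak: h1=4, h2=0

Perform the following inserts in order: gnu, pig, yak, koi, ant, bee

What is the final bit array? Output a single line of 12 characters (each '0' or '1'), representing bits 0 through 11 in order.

Start: bits=000000000000
After insert 'gnu': sets bits 1 10 -> bits=010000000010
After insert 'pig': sets bits 2 8 -> bits=011000001010
After insert 'yak': sets bits 0 4 -> bits=111010001010
After insert 'koi': sets bits 2 3 -> bits=111110001010
After insert 'ant': sets bits 9 10 -> bits=111110001110
After insert 'bee': sets bits 0 2 -> bits=111110001110

Answer: 111110001110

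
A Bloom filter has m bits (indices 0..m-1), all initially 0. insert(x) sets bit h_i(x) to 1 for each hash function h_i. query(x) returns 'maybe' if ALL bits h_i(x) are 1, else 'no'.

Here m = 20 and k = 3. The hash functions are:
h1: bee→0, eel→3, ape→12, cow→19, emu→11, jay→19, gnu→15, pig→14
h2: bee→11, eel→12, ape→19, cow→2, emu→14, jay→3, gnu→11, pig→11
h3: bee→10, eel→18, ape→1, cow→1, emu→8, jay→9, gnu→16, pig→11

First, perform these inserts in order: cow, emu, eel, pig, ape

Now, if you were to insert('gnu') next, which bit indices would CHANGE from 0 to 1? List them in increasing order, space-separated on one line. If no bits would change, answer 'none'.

Start: bits=00000000000000000000
After insert 'cow': sets bits 1 2 19 -> bits=01100000000000000001
After insert 'emu': sets bits 8 11 14 -> bits=01100000100100100001
After insert 'eel': sets bits 3 12 18 -> bits=01110000100110100011
After insert 'pig': sets bits 11 14 -> bits=01110000100110100011
After insert 'ape': sets bits 1 12 19 -> bits=01110000100110100011
insert 'gnu' would touch bits 11 15 16; currently bit11=1, bit15=0, bit16=0
Bits that are 0 among those (would change 0->1): 15 16

Answer: 15 16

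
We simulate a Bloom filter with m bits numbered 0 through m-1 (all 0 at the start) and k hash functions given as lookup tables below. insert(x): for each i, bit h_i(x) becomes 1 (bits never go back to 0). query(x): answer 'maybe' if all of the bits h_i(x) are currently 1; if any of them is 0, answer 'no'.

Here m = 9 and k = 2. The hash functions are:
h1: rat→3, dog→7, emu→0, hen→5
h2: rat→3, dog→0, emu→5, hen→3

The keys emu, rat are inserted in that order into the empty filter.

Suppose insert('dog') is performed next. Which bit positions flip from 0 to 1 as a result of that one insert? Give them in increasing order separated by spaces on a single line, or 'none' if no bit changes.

Answer: 7

Derivation:
Start: bits=000000000
After insert 'emu': sets bits 0 5 -> bits=100001000
After insert 'rat': sets bits 3 -> bits=100101000
insert 'dog' would touch bits 0 7; currently bit0=1, bit7=0
Bits that are 0 among those (would change 0->1): 7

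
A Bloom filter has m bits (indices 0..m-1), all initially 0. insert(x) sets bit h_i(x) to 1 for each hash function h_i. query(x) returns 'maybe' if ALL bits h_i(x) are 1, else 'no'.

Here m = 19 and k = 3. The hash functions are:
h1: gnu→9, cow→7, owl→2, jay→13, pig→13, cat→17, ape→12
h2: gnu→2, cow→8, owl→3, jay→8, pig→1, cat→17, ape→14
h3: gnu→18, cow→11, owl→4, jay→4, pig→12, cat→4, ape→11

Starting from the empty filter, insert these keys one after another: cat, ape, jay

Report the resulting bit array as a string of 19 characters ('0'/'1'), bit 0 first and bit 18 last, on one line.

Answer: 0000100010011110010

Derivation:
Start: bits=0000000000000000000
After insert 'cat': sets bits 4 17 -> bits=0000100000000000010
After insert 'ape': sets bits 11 12 14 -> bits=0000100000011010010
After insert 'jay': sets bits 4 8 13 -> bits=0000100010011110010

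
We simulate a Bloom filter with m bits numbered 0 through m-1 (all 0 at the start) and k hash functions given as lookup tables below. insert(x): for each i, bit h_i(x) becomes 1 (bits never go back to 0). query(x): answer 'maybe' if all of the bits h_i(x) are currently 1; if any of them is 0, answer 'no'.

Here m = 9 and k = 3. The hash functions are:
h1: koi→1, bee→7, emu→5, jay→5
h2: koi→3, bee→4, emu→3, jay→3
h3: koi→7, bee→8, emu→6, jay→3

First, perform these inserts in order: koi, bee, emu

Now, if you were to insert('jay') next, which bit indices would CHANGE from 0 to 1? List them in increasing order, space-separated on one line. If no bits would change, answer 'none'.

Start: bits=000000000
After insert 'koi': sets bits 1 3 7 -> bits=010100010
After insert 'bee': sets bits 4 7 8 -> bits=010110011
After insert 'emu': sets bits 3 5 6 -> bits=010111111
insert 'jay' would touch bits 3 5; currently bit3=1, bit5=1
Bits that are 0 among those (would change 0->1): none

Answer: none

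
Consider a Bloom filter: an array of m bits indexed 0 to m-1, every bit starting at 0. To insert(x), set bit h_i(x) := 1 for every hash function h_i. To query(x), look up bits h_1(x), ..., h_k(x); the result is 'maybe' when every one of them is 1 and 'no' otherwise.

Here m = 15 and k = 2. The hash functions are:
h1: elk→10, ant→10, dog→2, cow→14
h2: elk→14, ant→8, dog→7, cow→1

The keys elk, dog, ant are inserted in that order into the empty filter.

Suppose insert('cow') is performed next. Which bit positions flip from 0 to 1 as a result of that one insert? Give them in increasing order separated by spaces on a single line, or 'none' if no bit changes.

Start: bits=000000000000000
After insert 'elk': sets bits 10 14 -> bits=000000000010001
After insert 'dog': sets bits 2 7 -> bits=001000010010001
After insert 'ant': sets bits 8 10 -> bits=001000011010001
insert 'cow' would touch bits 1 14; currently bit1=0, bit14=1
Bits that are 0 among those (would change 0->1): 1

Answer: 1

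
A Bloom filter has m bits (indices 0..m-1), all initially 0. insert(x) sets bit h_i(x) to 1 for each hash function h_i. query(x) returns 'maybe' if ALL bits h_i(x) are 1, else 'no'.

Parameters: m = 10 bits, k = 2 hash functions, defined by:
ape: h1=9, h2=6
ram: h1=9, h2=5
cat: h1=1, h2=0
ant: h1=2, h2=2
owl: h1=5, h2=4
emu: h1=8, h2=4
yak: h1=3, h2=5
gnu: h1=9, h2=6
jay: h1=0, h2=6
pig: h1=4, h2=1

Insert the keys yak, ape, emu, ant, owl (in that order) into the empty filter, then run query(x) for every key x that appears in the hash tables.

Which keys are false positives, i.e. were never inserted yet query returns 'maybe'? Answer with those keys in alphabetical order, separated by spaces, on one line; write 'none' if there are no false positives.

Answer: gnu ram

Derivation:
Start: bits=0000000000
After insert 'yak': sets bits 3 5 -> bits=0001010000
After insert 'ape': sets bits 6 9 -> bits=0001011001
After insert 'emu': sets bits 4 8 -> bits=0001111011
After insert 'ant': sets bits 2 -> bits=0011111011
After insert 'owl': sets bits 4 5 -> bits=0011111011
Not inserted: cat gnu jay pig ram — query each against bits=0011111011:
query cat: checks bit0=0, bit1=0 (has a 0) -> no => not a false positive
query gnu: checks bit6=1, bit9=1 (all 1) -> maybe => FALSE POSITIVE
query jay: checks bit0=0, bit6=1 (has a 0) -> no => not a false positive
query pig: checks bit1=0, bit4=1 (has a 0) -> no => not a false positive
query ram: checks bit5=1, bit9=1 (all 1) -> maybe => FALSE POSITIVE
False positives (alphabetical): gnu ram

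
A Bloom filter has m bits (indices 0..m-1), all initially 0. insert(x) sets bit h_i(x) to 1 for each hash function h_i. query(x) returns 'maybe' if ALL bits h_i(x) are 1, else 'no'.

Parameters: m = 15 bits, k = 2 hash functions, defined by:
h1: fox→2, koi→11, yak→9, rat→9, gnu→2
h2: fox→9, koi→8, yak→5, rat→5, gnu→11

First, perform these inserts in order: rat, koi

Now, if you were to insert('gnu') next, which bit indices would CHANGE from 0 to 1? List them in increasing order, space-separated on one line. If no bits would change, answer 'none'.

Start: bits=000000000000000
After insert 'rat': sets bits 5 9 -> bits=000001000100000
After insert 'koi': sets bits 8 11 -> bits=000001001101000
insert 'gnu' would touch bits 2 11; currently bit2=0, bit11=1
Bits that are 0 among those (would change 0->1): 2

Answer: 2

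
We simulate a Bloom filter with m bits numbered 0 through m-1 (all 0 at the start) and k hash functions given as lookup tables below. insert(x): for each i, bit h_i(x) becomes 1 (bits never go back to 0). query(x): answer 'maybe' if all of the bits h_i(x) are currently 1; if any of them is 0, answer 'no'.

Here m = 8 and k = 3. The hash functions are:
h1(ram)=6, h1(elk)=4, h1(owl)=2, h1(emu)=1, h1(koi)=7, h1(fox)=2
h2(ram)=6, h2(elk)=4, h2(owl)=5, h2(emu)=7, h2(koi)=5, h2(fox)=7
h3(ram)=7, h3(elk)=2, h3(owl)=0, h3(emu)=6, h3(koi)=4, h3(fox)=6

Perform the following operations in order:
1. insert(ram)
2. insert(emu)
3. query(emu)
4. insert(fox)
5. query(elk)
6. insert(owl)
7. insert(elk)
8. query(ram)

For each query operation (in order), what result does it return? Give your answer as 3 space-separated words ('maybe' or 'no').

Answer: maybe no maybe

Derivation:
Start: bits=00000000
Op 1: insert ram -> sets bits 6 7 -> bits=00000011
Op 2: insert emu -> sets bits 1 6 7 -> bits=01000011
Op 3: query emu -> checks bit1=1, bit6=1, bit7=1 (all 1) -> maybe
Op 4: insert fox -> sets bits 2 6 7 -> bits=01100011
Op 5: query elk -> checks bit2=1, bit4=0 (has a 0) -> no
Op 6: insert owl -> sets bits 0 2 5 -> bits=11100111
Op 7: insert elk -> sets bits 2 4 -> bits=11101111
Op 8: query ram -> checks bit6=1, bit7=1 (all 1) -> maybe
Query results in order: maybe no maybe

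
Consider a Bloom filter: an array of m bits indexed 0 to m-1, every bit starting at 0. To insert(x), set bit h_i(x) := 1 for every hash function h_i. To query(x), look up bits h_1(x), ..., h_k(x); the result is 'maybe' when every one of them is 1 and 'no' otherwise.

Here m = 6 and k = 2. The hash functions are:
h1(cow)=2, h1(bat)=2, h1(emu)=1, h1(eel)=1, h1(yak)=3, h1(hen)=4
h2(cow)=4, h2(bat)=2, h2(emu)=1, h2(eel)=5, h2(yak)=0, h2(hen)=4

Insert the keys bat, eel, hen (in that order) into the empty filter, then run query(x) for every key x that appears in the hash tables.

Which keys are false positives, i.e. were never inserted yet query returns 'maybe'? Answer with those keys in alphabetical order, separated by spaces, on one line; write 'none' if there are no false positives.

Start: bits=000000
After insert 'bat': sets bits 2 -> bits=001000
After insert 'eel': sets bits 1 5 -> bits=011001
After insert 'hen': sets bits 4 -> bits=011011
Not inserted: cow emu yak — query each against bits=011011:
query cow: checks bit2=1, bit4=1 (all 1) -> maybe => FALSE POSITIVE
query emu: checks bit1=1 (all 1) -> maybe => FALSE POSITIVE
query yak: checks bit0=0, bit3=0 (has a 0) -> no => not a false positive
False positives (alphabetical): cow emu

Answer: cow emu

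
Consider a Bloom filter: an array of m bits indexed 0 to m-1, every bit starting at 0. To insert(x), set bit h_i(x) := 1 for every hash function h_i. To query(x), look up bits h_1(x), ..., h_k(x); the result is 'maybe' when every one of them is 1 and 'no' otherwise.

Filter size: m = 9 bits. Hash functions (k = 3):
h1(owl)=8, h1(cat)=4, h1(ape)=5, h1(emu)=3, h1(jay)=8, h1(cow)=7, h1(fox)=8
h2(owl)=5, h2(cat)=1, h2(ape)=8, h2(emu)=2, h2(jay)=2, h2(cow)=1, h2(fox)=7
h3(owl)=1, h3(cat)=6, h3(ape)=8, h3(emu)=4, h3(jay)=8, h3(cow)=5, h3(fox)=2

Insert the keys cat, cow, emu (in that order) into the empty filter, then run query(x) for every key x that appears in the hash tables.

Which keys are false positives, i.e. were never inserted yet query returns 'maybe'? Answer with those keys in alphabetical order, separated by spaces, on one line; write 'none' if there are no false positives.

Start: bits=000000000
After insert 'cat': sets bits 1 4 6 -> bits=010010100
After insert 'cow': sets bits 1 5 7 -> bits=010011110
After insert 'emu': sets bits 2 3 4 -> bits=011111110
Not inserted: ape fox jay owl — query each against bits=011111110:
query ape: checks bit5=1, bit8=0 (has a 0) -> no => not a false positive
query fox: checks bit2=1, bit7=1, bit8=0 (has a 0) -> no => not a false positive
query jay: checks bit2=1, bit8=0 (has a 0) -> no => not a false positive
query owl: checks bit1=1, bit5=1, bit8=0 (has a 0) -> no => not a false positive
False positives (alphabetical): none

Answer: none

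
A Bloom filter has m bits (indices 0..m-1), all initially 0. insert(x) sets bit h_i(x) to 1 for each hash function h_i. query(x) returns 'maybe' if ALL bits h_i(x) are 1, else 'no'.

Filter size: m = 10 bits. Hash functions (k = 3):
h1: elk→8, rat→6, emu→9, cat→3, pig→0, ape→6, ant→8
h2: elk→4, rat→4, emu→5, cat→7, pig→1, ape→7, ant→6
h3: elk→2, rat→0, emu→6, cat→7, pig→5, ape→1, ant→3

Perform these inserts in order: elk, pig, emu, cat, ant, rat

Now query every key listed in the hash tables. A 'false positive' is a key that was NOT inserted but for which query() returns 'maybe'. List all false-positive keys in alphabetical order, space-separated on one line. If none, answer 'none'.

Start: bits=0000000000
After insert 'elk': sets bits 2 4 8 -> bits=0010100010
After insert 'pig': sets bits 0 1 5 -> bits=1110110010
After insert 'emu': sets bits 5 6 9 -> bits=1110111011
After insert 'cat': sets bits 3 7 -> bits=1111111111
After insert 'ant': sets bits 3 6 8 -> bits=1111111111
After insert 'rat': sets bits 0 4 6 -> bits=1111111111
Not inserted: ape — query each against bits=1111111111:
query ape: checks bit1=1, bit6=1, bit7=1 (all 1) -> maybe => FALSE POSITIVE
False positives (alphabetical): ape

Answer: ape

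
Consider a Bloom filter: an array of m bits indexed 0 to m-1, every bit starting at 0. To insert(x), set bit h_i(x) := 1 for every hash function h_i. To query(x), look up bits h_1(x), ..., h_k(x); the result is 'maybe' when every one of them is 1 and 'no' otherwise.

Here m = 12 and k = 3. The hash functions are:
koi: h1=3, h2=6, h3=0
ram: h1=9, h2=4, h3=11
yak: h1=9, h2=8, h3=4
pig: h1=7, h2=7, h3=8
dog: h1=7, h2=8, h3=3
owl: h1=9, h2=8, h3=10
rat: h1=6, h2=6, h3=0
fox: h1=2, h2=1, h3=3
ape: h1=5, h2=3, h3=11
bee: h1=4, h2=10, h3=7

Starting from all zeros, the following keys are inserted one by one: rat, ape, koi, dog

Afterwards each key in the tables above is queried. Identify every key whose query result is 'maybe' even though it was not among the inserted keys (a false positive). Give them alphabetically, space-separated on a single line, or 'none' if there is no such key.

Answer: pig

Derivation:
Start: bits=000000000000
After insert 'rat': sets bits 0 6 -> bits=100000100000
After insert 'ape': sets bits 3 5 11 -> bits=100101100001
After insert 'koi': sets bits 0 3 6 -> bits=100101100001
After insert 'dog': sets bits 3 7 8 -> bits=100101111001
Not inserted: bee fox owl pig ram yak — query each against bits=100101111001:
query bee: checks bit4=0, bit7=1, bit10=0 (has a 0) -> no => not a false positive
query fox: checks bit1=0, bit2=0, bit3=1 (has a 0) -> no => not a false positive
query owl: checks bit8=1, bit9=0, bit10=0 (has a 0) -> no => not a false positive
query pig: checks bit7=1, bit8=1 (all 1) -> maybe => FALSE POSITIVE
query ram: checks bit4=0, bit9=0, bit11=1 (has a 0) -> no => not a false positive
query yak: checks bit4=0, bit8=1, bit9=0 (has a 0) -> no => not a false positive
False positives (alphabetical): pig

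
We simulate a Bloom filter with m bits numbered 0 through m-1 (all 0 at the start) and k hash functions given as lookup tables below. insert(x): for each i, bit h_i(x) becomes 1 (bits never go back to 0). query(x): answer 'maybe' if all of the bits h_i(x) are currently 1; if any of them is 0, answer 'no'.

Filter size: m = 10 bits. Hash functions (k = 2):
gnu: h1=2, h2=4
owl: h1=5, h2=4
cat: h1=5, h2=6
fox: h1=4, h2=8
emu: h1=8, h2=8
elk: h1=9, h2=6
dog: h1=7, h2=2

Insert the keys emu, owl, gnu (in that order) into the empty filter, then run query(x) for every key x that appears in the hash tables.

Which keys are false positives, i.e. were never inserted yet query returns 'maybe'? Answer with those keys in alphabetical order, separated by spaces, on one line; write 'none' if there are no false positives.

Start: bits=0000000000
After insert 'emu': sets bits 8 -> bits=0000000010
After insert 'owl': sets bits 4 5 -> bits=0000110010
After insert 'gnu': sets bits 2 4 -> bits=0010110010
Not inserted: cat dog elk fox — query each against bits=0010110010:
query cat: checks bit5=1, bit6=0 (has a 0) -> no => not a false positive
query dog: checks bit2=1, bit7=0 (has a 0) -> no => not a false positive
query elk: checks bit6=0, bit9=0 (has a 0) -> no => not a false positive
query fox: checks bit4=1, bit8=1 (all 1) -> maybe => FALSE POSITIVE
False positives (alphabetical): fox

Answer: fox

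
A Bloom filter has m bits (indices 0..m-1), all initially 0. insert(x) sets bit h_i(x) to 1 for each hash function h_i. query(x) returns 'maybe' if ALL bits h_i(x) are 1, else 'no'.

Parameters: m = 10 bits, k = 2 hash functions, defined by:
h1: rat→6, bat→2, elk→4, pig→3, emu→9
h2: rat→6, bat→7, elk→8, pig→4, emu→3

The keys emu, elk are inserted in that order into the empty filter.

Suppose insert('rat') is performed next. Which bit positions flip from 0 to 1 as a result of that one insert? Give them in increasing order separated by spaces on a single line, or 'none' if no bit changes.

Start: bits=0000000000
After insert 'emu': sets bits 3 9 -> bits=0001000001
After insert 'elk': sets bits 4 8 -> bits=0001100011
insert 'rat' would touch bits 6; currently bit6=0
Bits that are 0 among those (would change 0->1): 6

Answer: 6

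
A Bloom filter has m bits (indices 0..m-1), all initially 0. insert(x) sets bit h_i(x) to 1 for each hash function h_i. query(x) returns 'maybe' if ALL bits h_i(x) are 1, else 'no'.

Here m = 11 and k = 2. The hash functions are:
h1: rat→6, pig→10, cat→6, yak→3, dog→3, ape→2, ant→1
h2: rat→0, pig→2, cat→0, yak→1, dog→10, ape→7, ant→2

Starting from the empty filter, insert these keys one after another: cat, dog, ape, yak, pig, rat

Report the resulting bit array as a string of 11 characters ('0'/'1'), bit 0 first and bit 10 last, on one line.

Start: bits=00000000000
After insert 'cat': sets bits 0 6 -> bits=10000010000
After insert 'dog': sets bits 3 10 -> bits=10010010001
After insert 'ape': sets bits 2 7 -> bits=10110011001
After insert 'yak': sets bits 1 3 -> bits=11110011001
After insert 'pig': sets bits 2 10 -> bits=11110011001
After insert 'rat': sets bits 0 6 -> bits=11110011001

Answer: 11110011001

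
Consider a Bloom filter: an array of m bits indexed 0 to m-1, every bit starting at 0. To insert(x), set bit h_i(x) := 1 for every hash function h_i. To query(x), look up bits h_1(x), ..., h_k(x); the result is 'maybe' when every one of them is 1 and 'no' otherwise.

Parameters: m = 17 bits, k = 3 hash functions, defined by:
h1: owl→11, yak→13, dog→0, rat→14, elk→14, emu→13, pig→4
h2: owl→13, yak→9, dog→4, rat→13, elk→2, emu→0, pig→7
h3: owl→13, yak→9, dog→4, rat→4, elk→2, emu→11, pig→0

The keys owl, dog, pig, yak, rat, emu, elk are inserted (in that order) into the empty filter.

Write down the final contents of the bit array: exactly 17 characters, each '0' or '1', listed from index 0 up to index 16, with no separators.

Answer: 10101001010101100

Derivation:
Start: bits=00000000000000000
After insert 'owl': sets bits 11 13 -> bits=00000000000101000
After insert 'dog': sets bits 0 4 -> bits=10001000000101000
After insert 'pig': sets bits 0 4 7 -> bits=10001001000101000
After insert 'yak': sets bits 9 13 -> bits=10001001010101000
After insert 'rat': sets bits 4 13 14 -> bits=10001001010101100
After insert 'emu': sets bits 0 11 13 -> bits=10001001010101100
After insert 'elk': sets bits 2 14 -> bits=10101001010101100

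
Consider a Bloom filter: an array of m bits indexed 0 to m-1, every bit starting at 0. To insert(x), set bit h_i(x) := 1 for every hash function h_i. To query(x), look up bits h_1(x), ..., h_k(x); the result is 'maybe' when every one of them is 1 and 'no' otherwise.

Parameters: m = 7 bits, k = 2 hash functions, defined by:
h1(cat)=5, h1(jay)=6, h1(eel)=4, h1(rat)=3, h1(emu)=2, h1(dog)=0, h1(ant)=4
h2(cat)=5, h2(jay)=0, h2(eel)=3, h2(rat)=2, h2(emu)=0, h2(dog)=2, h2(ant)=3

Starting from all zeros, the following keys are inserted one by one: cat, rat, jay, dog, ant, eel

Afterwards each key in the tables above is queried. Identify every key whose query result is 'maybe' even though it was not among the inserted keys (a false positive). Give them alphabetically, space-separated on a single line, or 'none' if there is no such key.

Answer: emu

Derivation:
Start: bits=0000000
After insert 'cat': sets bits 5 -> bits=0000010
After insert 'rat': sets bits 2 3 -> bits=0011010
After insert 'jay': sets bits 0 6 -> bits=1011011
After insert 'dog': sets bits 0 2 -> bits=1011011
After insert 'ant': sets bits 3 4 -> bits=1011111
After insert 'eel': sets bits 3 4 -> bits=1011111
Not inserted: emu — query each against bits=1011111:
query emu: checks bit0=1, bit2=1 (all 1) -> maybe => FALSE POSITIVE
False positives (alphabetical): emu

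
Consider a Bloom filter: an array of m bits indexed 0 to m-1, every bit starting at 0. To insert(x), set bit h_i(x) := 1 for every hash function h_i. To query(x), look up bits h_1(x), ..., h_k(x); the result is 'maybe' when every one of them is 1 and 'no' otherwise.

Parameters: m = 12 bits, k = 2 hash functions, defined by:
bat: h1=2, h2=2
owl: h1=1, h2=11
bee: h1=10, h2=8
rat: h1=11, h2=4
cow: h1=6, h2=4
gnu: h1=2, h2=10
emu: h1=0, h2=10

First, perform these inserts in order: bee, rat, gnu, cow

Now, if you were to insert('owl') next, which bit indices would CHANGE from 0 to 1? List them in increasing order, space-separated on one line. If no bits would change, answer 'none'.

Start: bits=000000000000
After insert 'bee': sets bits 8 10 -> bits=000000001010
After insert 'rat': sets bits 4 11 -> bits=000010001011
After insert 'gnu': sets bits 2 10 -> bits=001010001011
After insert 'cow': sets bits 4 6 -> bits=001010101011
insert 'owl' would touch bits 1 11; currently bit1=0, bit11=1
Bits that are 0 among those (would change 0->1): 1

Answer: 1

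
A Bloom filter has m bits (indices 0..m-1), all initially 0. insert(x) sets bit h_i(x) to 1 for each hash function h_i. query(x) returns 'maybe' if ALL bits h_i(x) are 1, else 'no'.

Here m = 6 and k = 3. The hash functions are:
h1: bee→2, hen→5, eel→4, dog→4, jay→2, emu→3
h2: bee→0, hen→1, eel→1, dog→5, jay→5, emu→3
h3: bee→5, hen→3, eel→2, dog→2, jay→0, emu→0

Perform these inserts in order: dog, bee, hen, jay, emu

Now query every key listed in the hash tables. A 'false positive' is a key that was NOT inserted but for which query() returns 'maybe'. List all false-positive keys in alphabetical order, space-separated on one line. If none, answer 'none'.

Start: bits=000000
After insert 'dog': sets bits 2 4 5 -> bits=001011
After insert 'bee': sets bits 0 2 5 -> bits=101011
After insert 'hen': sets bits 1 3 5 -> bits=111111
After insert 'jay': sets bits 0 2 5 -> bits=111111
After insert 'emu': sets bits 0 3 -> bits=111111
Not inserted: eel — query each against bits=111111:
query eel: checks bit1=1, bit2=1, bit4=1 (all 1) -> maybe => FALSE POSITIVE
False positives (alphabetical): eel

Answer: eel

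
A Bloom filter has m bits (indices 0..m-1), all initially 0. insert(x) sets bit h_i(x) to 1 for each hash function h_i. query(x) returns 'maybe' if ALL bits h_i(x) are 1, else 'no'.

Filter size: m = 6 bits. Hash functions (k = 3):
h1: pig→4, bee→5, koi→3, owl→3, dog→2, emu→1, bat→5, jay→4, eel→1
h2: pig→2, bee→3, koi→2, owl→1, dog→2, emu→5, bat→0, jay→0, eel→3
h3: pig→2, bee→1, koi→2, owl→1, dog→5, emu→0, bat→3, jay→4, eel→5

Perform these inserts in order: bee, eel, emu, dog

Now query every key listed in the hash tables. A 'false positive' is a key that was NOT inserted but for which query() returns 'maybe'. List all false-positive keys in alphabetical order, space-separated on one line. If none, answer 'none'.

Start: bits=000000
After insert 'bee': sets bits 1 3 5 -> bits=010101
After insert 'eel': sets bits 1 3 5 -> bits=010101
After insert 'emu': sets bits 0 1 5 -> bits=110101
After insert 'dog': sets bits 2 5 -> bits=111101
Not inserted: bat jay koi owl pig — query each against bits=111101:
query bat: checks bit0=1, bit3=1, bit5=1 (all 1) -> maybe => FALSE POSITIVE
query jay: checks bit0=1, bit4=0 (has a 0) -> no => not a false positive
query koi: checks bit2=1, bit3=1 (all 1) -> maybe => FALSE POSITIVE
query owl: checks bit1=1, bit3=1 (all 1) -> maybe => FALSE POSITIVE
query pig: checks bit2=1, bit4=0 (has a 0) -> no => not a false positive
False positives (alphabetical): bat koi owl

Answer: bat koi owl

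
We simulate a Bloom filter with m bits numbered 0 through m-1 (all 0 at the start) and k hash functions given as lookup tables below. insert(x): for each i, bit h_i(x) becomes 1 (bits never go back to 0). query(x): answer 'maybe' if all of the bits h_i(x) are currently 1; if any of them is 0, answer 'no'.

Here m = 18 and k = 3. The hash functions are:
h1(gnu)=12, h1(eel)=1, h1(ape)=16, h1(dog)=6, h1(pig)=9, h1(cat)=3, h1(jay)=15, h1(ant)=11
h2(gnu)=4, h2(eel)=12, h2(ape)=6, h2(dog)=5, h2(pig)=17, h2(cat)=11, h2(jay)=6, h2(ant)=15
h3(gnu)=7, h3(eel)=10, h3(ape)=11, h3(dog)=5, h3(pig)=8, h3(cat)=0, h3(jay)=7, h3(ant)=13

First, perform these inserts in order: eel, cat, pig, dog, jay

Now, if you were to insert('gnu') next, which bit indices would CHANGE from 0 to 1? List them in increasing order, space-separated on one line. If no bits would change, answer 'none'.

Start: bits=000000000000000000
After insert 'eel': sets bits 1 10 12 -> bits=010000000010100000
After insert 'cat': sets bits 0 3 11 -> bits=110100000011100000
After insert 'pig': sets bits 8 9 17 -> bits=110100001111100001
After insert 'dog': sets bits 5 6 -> bits=110101101111100001
After insert 'jay': sets bits 6 7 15 -> bits=110101111111100101
insert 'gnu' would touch bits 4 7 12; currently bit4=0, bit7=1, bit12=1
Bits that are 0 among those (would change 0->1): 4

Answer: 4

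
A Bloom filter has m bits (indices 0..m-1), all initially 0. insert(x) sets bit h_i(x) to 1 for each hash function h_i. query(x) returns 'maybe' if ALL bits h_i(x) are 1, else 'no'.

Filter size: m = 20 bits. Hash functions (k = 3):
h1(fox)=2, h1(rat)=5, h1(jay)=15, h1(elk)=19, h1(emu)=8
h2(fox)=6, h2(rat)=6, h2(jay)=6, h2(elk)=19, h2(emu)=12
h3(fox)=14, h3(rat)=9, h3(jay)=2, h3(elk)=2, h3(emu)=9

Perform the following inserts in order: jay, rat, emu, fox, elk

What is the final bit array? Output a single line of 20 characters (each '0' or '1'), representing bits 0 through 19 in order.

Answer: 00100110110010110001

Derivation:
Start: bits=00000000000000000000
After insert 'jay': sets bits 2 6 15 -> bits=00100010000000010000
After insert 'rat': sets bits 5 6 9 -> bits=00100110010000010000
After insert 'emu': sets bits 8 9 12 -> bits=00100110110010010000
After insert 'fox': sets bits 2 6 14 -> bits=00100110110010110000
After insert 'elk': sets bits 2 19 -> bits=00100110110010110001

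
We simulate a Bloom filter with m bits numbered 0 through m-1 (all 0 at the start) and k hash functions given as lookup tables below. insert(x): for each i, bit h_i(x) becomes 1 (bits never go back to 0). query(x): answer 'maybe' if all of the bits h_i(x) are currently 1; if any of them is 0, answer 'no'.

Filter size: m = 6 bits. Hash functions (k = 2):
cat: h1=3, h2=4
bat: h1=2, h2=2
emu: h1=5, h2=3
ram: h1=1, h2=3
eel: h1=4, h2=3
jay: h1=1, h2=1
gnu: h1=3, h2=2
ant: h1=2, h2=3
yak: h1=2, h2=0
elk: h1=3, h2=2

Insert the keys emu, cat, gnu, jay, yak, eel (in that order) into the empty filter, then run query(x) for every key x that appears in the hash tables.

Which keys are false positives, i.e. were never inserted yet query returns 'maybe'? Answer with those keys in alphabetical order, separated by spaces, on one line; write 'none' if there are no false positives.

Start: bits=000000
After insert 'emu': sets bits 3 5 -> bits=000101
After insert 'cat': sets bits 3 4 -> bits=000111
After insert 'gnu': sets bits 2 3 -> bits=001111
After insert 'jay': sets bits 1 -> bits=011111
After insert 'yak': sets bits 0 2 -> bits=111111
After insert 'eel': sets bits 3 4 -> bits=111111
Not inserted: ant bat elk ram — query each against bits=111111:
query ant: checks bit2=1, bit3=1 (all 1) -> maybe => FALSE POSITIVE
query bat: checks bit2=1 (all 1) -> maybe => FALSE POSITIVE
query elk: checks bit2=1, bit3=1 (all 1) -> maybe => FALSE POSITIVE
query ram: checks bit1=1, bit3=1 (all 1) -> maybe => FALSE POSITIVE
False positives (alphabetical): ant bat elk ram

Answer: ant bat elk ram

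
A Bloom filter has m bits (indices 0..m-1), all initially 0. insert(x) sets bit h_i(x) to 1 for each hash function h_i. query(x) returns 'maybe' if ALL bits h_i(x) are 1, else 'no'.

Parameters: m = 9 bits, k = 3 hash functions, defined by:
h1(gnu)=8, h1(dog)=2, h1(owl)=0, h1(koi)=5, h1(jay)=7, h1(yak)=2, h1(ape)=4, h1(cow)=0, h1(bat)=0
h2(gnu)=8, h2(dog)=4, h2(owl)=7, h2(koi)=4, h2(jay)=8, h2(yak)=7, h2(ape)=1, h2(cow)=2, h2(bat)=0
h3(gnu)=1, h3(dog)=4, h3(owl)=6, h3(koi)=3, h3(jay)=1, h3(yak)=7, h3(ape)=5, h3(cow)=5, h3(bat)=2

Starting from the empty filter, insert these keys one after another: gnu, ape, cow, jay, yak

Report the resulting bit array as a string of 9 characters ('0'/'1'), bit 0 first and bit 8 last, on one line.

Answer: 111011011

Derivation:
Start: bits=000000000
After insert 'gnu': sets bits 1 8 -> bits=010000001
After insert 'ape': sets bits 1 4 5 -> bits=010011001
After insert 'cow': sets bits 0 2 5 -> bits=111011001
After insert 'jay': sets bits 1 7 8 -> bits=111011011
After insert 'yak': sets bits 2 7 -> bits=111011011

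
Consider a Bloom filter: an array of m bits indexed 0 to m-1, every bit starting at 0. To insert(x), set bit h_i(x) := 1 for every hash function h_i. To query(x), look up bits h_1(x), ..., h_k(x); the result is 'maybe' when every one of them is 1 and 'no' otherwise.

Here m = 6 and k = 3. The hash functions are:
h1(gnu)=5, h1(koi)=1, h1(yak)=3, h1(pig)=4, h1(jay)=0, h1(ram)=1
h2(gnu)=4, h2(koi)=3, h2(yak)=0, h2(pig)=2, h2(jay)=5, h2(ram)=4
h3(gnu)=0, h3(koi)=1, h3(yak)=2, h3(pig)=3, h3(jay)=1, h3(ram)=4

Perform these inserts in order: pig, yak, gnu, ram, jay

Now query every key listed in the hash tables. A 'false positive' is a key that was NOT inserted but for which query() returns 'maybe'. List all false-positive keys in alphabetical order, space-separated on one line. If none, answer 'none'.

Answer: koi

Derivation:
Start: bits=000000
After insert 'pig': sets bits 2 3 4 -> bits=001110
After insert 'yak': sets bits 0 2 3 -> bits=101110
After insert 'gnu': sets bits 0 4 5 -> bits=101111
After insert 'ram': sets bits 1 4 -> bits=111111
After insert 'jay': sets bits 0 1 5 -> bits=111111
Not inserted: koi — query each against bits=111111:
query koi: checks bit1=1, bit3=1 (all 1) -> maybe => FALSE POSITIVE
False positives (alphabetical): koi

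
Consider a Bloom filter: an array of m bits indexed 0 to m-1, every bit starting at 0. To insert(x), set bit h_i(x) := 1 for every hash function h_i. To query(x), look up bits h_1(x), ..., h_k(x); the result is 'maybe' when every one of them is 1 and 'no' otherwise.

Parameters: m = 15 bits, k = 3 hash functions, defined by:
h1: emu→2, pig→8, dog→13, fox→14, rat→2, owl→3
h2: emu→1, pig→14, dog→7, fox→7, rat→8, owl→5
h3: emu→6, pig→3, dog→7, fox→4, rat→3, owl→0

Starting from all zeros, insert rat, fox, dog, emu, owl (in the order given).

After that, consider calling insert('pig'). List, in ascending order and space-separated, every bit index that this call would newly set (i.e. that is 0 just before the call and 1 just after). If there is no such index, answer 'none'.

Start: bits=000000000000000
After insert 'rat': sets bits 2 3 8 -> bits=001100001000000
After insert 'fox': sets bits 4 7 14 -> bits=001110011000001
After insert 'dog': sets bits 7 13 -> bits=001110011000011
After insert 'emu': sets bits 1 2 6 -> bits=011110111000011
After insert 'owl': sets bits 0 3 5 -> bits=111111111000011
insert 'pig' would touch bits 3 8 14; currently bit3=1, bit8=1, bit14=1
Bits that are 0 among those (would change 0->1): none

Answer: none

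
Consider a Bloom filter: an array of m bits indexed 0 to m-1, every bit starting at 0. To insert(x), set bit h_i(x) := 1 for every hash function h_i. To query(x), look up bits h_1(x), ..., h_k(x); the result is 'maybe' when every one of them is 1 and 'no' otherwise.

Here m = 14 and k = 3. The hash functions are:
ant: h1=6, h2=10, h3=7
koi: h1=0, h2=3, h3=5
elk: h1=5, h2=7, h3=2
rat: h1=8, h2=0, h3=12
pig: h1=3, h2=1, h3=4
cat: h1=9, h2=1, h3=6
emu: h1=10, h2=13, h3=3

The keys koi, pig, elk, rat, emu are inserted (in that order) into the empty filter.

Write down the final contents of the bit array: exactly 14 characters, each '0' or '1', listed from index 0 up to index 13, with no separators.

Answer: 11111101101011

Derivation:
Start: bits=00000000000000
After insert 'koi': sets bits 0 3 5 -> bits=10010100000000
After insert 'pig': sets bits 1 3 4 -> bits=11011100000000
After insert 'elk': sets bits 2 5 7 -> bits=11111101000000
After insert 'rat': sets bits 0 8 12 -> bits=11111101100010
After insert 'emu': sets bits 3 10 13 -> bits=11111101101011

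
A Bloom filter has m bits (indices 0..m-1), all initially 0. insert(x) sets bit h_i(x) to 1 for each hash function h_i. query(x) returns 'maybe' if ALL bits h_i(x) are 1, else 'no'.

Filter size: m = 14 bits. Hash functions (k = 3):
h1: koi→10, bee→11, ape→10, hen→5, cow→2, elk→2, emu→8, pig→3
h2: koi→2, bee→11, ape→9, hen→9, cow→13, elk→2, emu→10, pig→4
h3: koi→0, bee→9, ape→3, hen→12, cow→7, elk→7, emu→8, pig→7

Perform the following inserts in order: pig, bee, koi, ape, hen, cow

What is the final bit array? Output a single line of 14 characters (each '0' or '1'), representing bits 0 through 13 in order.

Start: bits=00000000000000
After insert 'pig': sets bits 3 4 7 -> bits=00011001000000
After insert 'bee': sets bits 9 11 -> bits=00011001010100
After insert 'koi': sets bits 0 2 10 -> bits=10111001011100
After insert 'ape': sets bits 3 9 10 -> bits=10111001011100
After insert 'hen': sets bits 5 9 12 -> bits=10111101011110
After insert 'cow': sets bits 2 7 13 -> bits=10111101011111

Answer: 10111101011111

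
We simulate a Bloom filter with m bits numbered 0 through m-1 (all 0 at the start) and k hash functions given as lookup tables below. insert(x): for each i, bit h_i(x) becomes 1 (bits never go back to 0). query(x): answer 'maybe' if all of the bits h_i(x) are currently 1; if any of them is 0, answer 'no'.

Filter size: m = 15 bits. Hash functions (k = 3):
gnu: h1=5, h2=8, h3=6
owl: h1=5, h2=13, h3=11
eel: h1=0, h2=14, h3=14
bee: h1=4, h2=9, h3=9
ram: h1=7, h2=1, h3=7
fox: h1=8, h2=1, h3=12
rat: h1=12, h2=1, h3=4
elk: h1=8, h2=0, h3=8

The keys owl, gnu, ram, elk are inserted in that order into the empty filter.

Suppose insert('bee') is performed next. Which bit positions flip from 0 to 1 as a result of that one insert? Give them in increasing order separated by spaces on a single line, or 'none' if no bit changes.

Start: bits=000000000000000
After insert 'owl': sets bits 5 11 13 -> bits=000001000001010
After insert 'gnu': sets bits 5 6 8 -> bits=000001101001010
After insert 'ram': sets bits 1 7 -> bits=010001111001010
After insert 'elk': sets bits 0 8 -> bits=110001111001010
insert 'bee' would touch bits 4 9; currently bit4=0, bit9=0
Bits that are 0 among those (would change 0->1): 4 9

Answer: 4 9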